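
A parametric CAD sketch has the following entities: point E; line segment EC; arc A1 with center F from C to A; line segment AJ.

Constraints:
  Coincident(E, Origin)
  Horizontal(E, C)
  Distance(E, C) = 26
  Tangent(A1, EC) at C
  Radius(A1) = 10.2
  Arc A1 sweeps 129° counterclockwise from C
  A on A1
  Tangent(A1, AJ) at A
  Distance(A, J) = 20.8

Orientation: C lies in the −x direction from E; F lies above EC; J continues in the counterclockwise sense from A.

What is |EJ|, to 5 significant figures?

45.232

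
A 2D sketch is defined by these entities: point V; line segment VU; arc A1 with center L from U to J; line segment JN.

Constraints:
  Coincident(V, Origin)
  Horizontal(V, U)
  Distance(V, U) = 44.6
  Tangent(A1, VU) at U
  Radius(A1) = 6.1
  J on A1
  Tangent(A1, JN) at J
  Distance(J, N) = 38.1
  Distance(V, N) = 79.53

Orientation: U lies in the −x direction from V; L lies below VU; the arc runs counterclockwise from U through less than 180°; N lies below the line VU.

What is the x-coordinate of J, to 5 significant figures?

-49.465

Checks: |LJ| = 6.100 ✓; ∠(LJ, JN) = 90.00° ✓; |JN| = 38.10 ✓; |VN| = 79.53 ✓.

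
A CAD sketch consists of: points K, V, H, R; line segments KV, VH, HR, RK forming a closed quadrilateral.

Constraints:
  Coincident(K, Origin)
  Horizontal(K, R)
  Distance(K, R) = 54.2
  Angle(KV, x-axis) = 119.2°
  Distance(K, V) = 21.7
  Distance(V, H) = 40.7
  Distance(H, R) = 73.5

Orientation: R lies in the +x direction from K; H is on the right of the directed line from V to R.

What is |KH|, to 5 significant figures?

26.777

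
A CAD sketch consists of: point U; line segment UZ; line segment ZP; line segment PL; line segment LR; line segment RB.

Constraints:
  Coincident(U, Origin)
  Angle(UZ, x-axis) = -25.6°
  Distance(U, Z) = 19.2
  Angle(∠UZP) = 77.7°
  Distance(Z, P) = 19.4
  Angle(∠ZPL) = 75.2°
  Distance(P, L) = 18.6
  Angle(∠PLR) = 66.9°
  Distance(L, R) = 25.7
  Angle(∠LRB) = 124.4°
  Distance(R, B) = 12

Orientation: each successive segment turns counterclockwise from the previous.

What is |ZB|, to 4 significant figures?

10.94

U is at the origin; UZ runs at -25.6° with length 19.2, so Z = (17.32, -8.296). ∠UZP = 77.7° gives ZP at 76.70° from the x-axis; with |ZP| = 19.4, P = (21.78, 10.58). ∠ZPL = 75.2° gives PL at -178.5° from the x-axis; with |PL| = 18.6, L = (3.185, 10.10). ∠PLR = 66.9° gives LR at -65.40° from the x-axis; with |LR| = 25.7, R = (13.88, -13.27). ∠LRB = 124.4° gives RB at -9.800° from the x-axis; with |RB| = 12.0, B = (25.71, -15.31). Then |ZB| = |B − Z| = 10.94.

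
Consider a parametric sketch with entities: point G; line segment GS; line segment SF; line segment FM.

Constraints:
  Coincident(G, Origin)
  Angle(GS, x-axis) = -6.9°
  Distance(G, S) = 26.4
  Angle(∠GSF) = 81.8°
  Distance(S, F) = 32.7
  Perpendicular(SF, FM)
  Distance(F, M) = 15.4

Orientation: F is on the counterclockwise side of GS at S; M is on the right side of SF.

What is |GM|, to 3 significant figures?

50.6

G is at the origin; GS runs at -6.9° with length 26.4, so S = 26.4·(cos -6.9°, sin -6.9°) = (26.2, -3.17). ∠GSF = 81.8°, so SF runs at -6.9° + (180° − 81.8°) = 91.3° from the x-axis; with |SF| = 32.7, F = S + 32.7·(cos 91.3°, sin 91.3°) = (25.5, 29.5). The perpendicularity gives FM at right angles to SF; with |FM| = 15.4 on the right of SF, M = F + 15.4·(1.00, 0.0227) = (40.9, 29.9). Then |GM| = |M − G| = 50.6.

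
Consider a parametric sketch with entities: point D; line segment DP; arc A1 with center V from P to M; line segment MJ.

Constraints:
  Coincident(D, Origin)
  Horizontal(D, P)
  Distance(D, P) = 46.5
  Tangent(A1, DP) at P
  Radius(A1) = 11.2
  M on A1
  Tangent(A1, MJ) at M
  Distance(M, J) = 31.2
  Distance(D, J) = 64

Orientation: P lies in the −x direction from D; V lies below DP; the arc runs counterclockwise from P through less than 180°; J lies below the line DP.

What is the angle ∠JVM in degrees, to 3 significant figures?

70.3°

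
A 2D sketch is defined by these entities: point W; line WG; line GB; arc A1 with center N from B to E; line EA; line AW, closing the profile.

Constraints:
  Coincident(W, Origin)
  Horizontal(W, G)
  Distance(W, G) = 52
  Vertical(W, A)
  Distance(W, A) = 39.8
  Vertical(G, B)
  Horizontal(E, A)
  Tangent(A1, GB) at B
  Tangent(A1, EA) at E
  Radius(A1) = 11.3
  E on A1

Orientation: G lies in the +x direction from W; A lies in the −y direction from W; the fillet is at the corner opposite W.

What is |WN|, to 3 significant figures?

49.7

W is at the origin; WG is horizontal with |WG| = 52.0 and G on the +x side, so G = (52.0, 0.00). W and A share the same x with |WA| = 39.8 and A on the −y side, so A = (0.00, -39.8). The virtual corner opposite W is at (52.0, -39.8). Tangency of A1 to GB means the radius NB is perpendicular to GB and since A1 is tangent to EA there, NE ⟂ EA, with radius 11.3, so the center N sits 11.3 in from both sides at N = (40.7, -28.5). Then |WN| = |N − W| = 49.7.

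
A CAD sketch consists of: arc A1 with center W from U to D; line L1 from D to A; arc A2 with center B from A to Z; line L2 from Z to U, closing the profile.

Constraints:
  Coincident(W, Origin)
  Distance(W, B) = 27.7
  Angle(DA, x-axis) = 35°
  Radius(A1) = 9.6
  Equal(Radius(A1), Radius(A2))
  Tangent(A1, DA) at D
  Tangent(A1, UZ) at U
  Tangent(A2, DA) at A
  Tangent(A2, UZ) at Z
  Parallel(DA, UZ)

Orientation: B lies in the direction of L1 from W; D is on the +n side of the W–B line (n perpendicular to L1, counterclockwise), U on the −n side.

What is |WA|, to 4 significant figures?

29.32

Tangency of A1 to both parallel lines with radius 9.6 puts D and U at W ± 9.6·n: D = (-5.506, 7.864), U = (5.506, -7.864). Equal radii place A and Z the same way about B: A = B + 9.6·n = (17.18, 23.75), Z = B − 9.6·n = (28.20, 8.024). Then |WA| = |A − W| = 29.32.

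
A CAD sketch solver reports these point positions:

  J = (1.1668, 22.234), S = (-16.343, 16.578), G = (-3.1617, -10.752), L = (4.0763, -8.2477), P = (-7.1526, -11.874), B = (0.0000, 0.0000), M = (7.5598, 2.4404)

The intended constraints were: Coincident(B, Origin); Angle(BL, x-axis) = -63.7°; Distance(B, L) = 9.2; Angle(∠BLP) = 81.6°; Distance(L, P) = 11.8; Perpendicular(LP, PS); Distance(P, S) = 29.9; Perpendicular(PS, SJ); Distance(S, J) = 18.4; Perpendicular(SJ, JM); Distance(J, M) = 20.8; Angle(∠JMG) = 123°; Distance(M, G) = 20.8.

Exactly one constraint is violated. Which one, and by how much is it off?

Distance(M, G) = 20.8 — off by 3.80.

B = (0.00, 0.00) ✓; BL at -63.70° ✓; |BL| = 9.200 ✓; ∠BLP = 81.60° ✓; |LP| = 11.80 ✓; ∠(LP, PS) = 90.00° ✓; |PS| = 29.90 ✓; ∠(PS, SJ) = 90.00° ✓; |SJ| = 18.40 ✓; ∠(SJ, JM) = 90.00° ✓; |JM| = 20.80 ✓; ∠JMG = 123.0° ✓; |MG| = 17.00 ✗.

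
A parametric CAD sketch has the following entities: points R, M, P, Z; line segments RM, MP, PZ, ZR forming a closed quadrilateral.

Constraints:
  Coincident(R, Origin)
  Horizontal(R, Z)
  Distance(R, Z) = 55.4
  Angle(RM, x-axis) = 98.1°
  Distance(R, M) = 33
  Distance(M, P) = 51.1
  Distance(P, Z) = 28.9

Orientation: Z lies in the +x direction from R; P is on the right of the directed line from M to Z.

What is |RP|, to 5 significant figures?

28.308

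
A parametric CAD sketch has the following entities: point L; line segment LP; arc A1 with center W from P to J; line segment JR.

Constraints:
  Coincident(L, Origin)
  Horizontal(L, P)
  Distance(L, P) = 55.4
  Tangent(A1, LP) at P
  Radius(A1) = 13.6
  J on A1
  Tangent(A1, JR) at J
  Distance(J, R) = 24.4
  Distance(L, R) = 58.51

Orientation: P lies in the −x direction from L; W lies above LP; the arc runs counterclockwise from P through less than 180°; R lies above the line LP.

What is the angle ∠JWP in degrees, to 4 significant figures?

94.29°

L is at the origin; LP is horizontal with |LP| = 55.4 and P on the −x side, so P = (-55.40, 0.000). The tangent condition forces WP to be normal to LP, so W = P + (0, 13.6) = (-55.40, 13.60). Since WJ ⟂ JR (tangency), |WR| = √(13.6² + 24.4²) = 27.93 regardless of where J sits on A1. So R lies on both circle(L, 58.51) and circle(W, 27.93); the above-LP intersection is R = (-43.66, 38.95). J is the foot of the tangent from R: J = (-41.84, 14.62).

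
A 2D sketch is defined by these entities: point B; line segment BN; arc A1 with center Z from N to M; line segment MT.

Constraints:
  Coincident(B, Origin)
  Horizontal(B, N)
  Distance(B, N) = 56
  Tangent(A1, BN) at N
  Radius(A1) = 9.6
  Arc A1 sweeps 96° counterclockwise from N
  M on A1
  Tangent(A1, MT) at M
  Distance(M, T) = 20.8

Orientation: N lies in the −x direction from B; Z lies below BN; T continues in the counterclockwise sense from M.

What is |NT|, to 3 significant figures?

32.1

B is at the origin; BN is horizontal with |BN| = 56.0 and N on the −x side, so N = (-56.0, 0.00). Tangency of A1 to BN means the radius ZN is perpendicular to BN, so Z = N + (0, -9.6) = (-56.0, -9.60). On A1, N sits at bearing 90° from Z; a 96° counterclockwise sweep puts M at bearing 186°, so M = Z + 9.6·(cos 186°, sin 186°) = (-65.5, -10.6). Tangency of A1 to MT means the radius ZM is perpendicular to MT, so MT runs along (−sin 186°, cos 186°); with |MT| = 20.8, T = (-63.4, -31.3). Then |NT| = |T − N| = 32.1.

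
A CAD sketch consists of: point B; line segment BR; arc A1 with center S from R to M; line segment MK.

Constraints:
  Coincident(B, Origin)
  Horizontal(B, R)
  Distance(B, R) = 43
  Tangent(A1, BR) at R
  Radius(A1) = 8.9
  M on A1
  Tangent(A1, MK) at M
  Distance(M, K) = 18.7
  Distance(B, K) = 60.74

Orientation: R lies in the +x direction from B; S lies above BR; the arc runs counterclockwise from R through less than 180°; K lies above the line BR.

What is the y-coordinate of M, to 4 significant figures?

7.362

Checks: |SM| = 8.900 ✓; ∠(SM, MK) = 90.00° ✓; |MK| = 18.70 ✓; |BK| = 60.74 ✓.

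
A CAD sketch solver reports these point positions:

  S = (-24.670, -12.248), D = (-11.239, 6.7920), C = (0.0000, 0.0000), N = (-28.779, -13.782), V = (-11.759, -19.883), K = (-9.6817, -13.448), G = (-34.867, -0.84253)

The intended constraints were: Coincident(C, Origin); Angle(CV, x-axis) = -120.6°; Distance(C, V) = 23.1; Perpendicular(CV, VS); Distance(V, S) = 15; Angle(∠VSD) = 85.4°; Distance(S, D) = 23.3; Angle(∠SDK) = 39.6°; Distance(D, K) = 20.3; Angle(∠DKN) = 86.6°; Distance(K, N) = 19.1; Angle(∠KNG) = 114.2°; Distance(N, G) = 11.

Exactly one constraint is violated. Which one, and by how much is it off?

Distance(N, G) = 11 — off by 3.30.

C = (0.00, 0.00) ✓; CV at -120.6° ✓; |CV| = 23.10 ✓; ∠(CV, VS) = 90.00° ✓; |VS| = 15.00 ✓; ∠VSD = 85.40° ✓; |SD| = 23.30 ✓; ∠SDK = 39.60° ✓; |DK| = 20.30 ✓; ∠DKN = 86.60° ✓; |KN| = 19.10 ✓; ∠KNG = 114.2° ✓; |NG| = 14.30 ✗.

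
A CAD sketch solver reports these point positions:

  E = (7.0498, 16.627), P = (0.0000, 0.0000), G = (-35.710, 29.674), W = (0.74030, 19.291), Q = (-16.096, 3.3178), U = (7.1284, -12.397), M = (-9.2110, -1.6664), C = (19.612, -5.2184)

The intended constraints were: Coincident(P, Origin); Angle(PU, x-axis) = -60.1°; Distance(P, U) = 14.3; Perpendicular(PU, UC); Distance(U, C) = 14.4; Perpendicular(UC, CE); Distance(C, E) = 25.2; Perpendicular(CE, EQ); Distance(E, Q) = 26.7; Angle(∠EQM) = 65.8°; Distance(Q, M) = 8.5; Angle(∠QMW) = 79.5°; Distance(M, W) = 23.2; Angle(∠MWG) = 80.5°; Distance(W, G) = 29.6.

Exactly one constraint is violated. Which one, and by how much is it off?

Distance(W, G) = 29.6 — off by 8.30.

P = (0.00, 0.00) ✓; PU at -60.10° ✓; |PU| = 14.30 ✓; ∠(PU, UC) = 90.00° ✓; |UC| = 14.40 ✓; ∠(UC, CE) = 90.00° ✓; |CE| = 25.20 ✓; ∠(CE, EQ) = 90.00° ✓; |EQ| = 26.70 ✓; ∠EQM = 65.80° ✓; |QM| = 8.500 ✓; ∠QMW = 79.50° ✓; |MW| = 23.20 ✓; ∠MWG = 80.50° ✓; |WG| = 37.90 ✗.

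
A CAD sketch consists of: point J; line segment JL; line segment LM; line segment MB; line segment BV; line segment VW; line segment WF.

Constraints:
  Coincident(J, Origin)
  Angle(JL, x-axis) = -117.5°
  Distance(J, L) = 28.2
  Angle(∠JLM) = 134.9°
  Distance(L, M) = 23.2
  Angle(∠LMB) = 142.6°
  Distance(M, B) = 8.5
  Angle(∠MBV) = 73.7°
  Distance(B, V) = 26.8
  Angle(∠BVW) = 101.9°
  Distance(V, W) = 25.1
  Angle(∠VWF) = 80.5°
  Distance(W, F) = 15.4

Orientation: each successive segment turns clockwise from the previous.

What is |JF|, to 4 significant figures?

33.25

∠BVW = 101.9° gives VW at -24.40° from the x-axis; with |VW| = 25.1, W = (-4.423, -17.81). ∠VWF = 80.5° gives WF at -123.9° from the x-axis; with |WF| = 15.4, F = (-13.01, -30.60). Then |JF| = |F − J| = 33.25.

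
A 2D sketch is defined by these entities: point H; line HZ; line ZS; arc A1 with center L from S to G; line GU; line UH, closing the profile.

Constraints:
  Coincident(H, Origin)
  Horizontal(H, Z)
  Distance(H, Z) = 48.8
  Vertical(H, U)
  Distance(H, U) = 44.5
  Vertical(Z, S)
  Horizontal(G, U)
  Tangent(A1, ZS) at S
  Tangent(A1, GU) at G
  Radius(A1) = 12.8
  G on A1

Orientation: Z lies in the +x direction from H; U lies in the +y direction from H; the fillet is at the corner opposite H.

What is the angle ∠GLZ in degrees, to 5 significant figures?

158.01°

H is at the origin; HZ is horizontal with |HZ| = 48.8 and Z on the +x side, so Z = (48.800, 0.0000). HU is vertical with |HU| = 44.5 and U on the +y side, so U = (0.0000, 44.500). The virtual corner opposite H is at (48.800, 44.500). Since A1 is tangent to ZS there, LS ⟂ ZS and since A1 is tangent to GU there, LG ⟂ GU, with radius 12.8, so the center L sits 12.8 in from both sides at L = (36.000, 31.700). That places the tangent points at S = (48.800, 31.700) on ZS and G = (36.000, 44.500) on GU. Then cos ∠GLZ = LG·LZ / (|LG||LZ|), giving 158.01°.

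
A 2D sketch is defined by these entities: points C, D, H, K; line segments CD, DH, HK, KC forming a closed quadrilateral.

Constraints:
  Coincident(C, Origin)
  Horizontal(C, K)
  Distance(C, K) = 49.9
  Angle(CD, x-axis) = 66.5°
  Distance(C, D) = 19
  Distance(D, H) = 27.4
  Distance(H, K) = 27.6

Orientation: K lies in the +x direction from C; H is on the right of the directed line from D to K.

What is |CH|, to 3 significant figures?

23.4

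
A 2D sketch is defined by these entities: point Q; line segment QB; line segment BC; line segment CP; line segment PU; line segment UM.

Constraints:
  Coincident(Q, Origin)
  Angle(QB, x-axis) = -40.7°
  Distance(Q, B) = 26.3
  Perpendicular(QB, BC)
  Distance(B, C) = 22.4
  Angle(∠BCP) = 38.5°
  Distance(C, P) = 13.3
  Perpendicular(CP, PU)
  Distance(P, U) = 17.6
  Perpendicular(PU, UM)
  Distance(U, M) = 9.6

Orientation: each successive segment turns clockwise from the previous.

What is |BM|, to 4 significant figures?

14.31

CP ⟂ PU, so PU runs at -2.200°; with |PU| = 17.6, U = (23.43, -21.52). PU is perpendicular to UM, so UM runs at -92.20°; with |UM| = 9.6, M = (23.06, -31.11). Then |BM| = |M − B| = 14.31.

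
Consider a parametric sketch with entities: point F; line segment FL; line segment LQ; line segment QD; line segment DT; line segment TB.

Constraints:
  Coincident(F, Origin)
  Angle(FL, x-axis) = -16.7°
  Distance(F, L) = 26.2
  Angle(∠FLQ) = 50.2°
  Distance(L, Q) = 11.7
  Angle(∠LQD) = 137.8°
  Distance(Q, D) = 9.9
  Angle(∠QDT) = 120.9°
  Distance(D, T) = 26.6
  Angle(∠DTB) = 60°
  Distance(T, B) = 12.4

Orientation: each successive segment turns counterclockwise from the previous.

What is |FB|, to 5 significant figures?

13.037

F is at the origin; FL runs at -16.7° with length 26.2, so L = (25.095, -7.5288). ∠FLQ = 50.2° gives LQ at 113.10° from the x-axis; with |LQ| = 11.7, Q = (20.505, 3.2331). ∠LQD = 137.8° gives QD at 155.30° from the x-axis; with |QD| = 9.9, D = (11.510, 7.3699). ∠QDT = 120.9° gives DT at -145.60° from the x-axis; with |DT| = 26.6, T = (-10.438, -7.6582). ∠DTB = 60.0° gives TB at -25.600° from the x-axis; with |TB| = 12.4, B = (0.74508, -13.016). Then |FB| = |B − F| = 13.037.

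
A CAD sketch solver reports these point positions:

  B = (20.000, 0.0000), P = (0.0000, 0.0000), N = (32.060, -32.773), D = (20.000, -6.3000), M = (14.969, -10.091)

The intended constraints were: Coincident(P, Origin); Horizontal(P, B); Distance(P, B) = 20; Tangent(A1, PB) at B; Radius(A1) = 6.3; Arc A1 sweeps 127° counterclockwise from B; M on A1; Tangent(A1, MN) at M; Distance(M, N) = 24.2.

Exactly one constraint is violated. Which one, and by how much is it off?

Distance(M, N) = 24.2 — off by 4.20.

P = (0.00, 0.00) ✓; P.y = 0.00, B.y = 0.00 ✓; |PB| = 20.00 ✓; ∠(DB, BP) = 90.00° ✓; |DB| = 6.300 ✓; bearing(D→M) − bearing(D→B) = 127.0° ✓; |DM| = 6.299 ✓; ∠(DM, MN) = 90.00° ✓; |MN| = 28.40 ✗.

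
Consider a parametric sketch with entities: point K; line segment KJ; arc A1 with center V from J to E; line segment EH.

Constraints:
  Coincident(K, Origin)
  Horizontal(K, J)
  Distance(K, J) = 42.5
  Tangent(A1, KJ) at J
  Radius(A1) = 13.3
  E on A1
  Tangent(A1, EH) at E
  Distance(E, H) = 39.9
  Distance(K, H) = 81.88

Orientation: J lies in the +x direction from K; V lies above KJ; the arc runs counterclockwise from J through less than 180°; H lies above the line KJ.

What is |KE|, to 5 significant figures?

56.098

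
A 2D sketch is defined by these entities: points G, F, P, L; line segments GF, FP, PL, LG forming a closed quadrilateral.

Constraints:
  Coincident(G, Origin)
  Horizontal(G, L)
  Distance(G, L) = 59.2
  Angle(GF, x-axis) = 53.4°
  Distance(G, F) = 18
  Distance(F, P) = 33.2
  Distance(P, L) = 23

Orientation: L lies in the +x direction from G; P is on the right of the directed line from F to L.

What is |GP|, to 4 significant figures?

37.43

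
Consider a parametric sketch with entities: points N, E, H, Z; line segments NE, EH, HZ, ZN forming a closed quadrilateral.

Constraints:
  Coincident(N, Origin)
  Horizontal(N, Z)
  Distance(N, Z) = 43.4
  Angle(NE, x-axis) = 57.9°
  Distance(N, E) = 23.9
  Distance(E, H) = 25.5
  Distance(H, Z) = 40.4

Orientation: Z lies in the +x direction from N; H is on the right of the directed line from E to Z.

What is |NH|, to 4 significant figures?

4.626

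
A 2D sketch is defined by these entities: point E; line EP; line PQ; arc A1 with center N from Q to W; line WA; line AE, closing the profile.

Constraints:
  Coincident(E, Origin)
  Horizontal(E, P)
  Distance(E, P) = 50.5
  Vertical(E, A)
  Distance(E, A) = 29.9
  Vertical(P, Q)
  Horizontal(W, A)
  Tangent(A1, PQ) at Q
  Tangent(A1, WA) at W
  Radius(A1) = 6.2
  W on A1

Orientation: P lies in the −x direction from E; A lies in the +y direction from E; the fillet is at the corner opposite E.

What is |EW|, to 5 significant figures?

53.446

E is at the origin; EP is horizontal with |EP| = 50.5 and P on the −x side, so P = (-50.500, 0.0000). EA is vertical with |EA| = 29.9 and A on the +y side, so A = (0.0000, 29.900). The virtual corner opposite E is at (-50.500, 29.900). A1 meets PQ tangentially, so NQ is at right angles to PQ and A1 meets WA tangentially, so NW is at right angles to WA, with radius 6.2, so the center N sits 6.2 in from both sides at N = (-44.300, 23.700). That places the tangent points at Q = (-50.500, 23.700) on PQ and W = (-44.300, 29.900) on WA. Then |EW| = |W − E| = 53.446.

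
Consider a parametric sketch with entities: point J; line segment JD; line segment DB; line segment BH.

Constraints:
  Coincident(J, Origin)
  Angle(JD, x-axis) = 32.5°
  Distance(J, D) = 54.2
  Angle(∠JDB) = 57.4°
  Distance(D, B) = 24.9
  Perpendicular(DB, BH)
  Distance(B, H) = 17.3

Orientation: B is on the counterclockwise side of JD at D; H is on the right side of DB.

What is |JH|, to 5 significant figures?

63.108

∠JDB = 57.4°, so DB runs at 32.5° + (180° − 57.4°) = 155.10° from the x-axis; with |DB| = 24.9, B = D + 24.9·(cos 155.10°, sin 155.10°) = (23.126, 39.605). The perpendicularity gives BH at right angles to DB; with |BH| = 17.3 on the right of DB, H = B + 17.3·(0.42104, 0.90704) = (30.410, 55.297). Then |JH| = |H − J| = 63.108.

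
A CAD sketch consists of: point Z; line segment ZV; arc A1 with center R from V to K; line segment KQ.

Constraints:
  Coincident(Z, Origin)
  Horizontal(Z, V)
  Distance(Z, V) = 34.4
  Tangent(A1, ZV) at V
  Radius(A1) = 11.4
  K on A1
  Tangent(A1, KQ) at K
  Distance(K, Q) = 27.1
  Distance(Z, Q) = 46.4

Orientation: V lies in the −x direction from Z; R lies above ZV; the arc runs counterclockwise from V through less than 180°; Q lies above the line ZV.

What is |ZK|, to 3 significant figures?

26.0

Checks: |RK| = 11.40 ✓; ∠(RK, KQ) = 90.00° ✓; |KQ| = 27.10 ✓; |ZQ| = 46.40 ✓.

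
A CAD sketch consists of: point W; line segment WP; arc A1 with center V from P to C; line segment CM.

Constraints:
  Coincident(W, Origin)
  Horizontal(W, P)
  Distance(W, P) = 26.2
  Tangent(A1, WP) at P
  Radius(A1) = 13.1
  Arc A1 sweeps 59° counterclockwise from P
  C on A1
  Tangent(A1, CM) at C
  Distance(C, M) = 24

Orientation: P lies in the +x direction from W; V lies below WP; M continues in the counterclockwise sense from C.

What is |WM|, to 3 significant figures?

27.1

On A1, P sits at bearing 90° from V; a 59° counterclockwise sweep puts C at bearing 149°, so C = V + 13.1·(cos 149°, sin 149°) = (15.0, -6.35). Tangency of A1 to CM means the radius VC is perpendicular to CM, so CM runs along (−sin 149°, cos 149°); with |CM| = 24.0, M = (2.61, -26.9). Then |WM| = |M − W| = 27.1.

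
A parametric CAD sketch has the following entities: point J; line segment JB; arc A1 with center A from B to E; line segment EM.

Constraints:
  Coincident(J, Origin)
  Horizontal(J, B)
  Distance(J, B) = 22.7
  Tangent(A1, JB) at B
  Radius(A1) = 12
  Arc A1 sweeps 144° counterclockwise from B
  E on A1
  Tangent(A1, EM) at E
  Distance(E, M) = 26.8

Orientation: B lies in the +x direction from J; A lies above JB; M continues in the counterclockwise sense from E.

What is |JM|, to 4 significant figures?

38.32

J is at the origin; J and B share the same y with |JB| = 22.7 and B on the +x side, so B = (22.70, 0.000). The tangent condition forces AB to be normal to JB, so A = B + (0, 12) = (22.70, 12.00). On A1, B sits at bearing -90° from A; a 144° counterclockwise sweep puts E at bearing 54°, so E = A + 12.0·(cos 54°, sin 54°) = (29.75, 21.71). A1 meets EM tangentially, so AE is at right angles to EM, so EM runs along (−sin 54°, cos 54°); with |EM| = 26.8, M = (8.072, 37.46). Then |JM| = |M − J| = 38.32.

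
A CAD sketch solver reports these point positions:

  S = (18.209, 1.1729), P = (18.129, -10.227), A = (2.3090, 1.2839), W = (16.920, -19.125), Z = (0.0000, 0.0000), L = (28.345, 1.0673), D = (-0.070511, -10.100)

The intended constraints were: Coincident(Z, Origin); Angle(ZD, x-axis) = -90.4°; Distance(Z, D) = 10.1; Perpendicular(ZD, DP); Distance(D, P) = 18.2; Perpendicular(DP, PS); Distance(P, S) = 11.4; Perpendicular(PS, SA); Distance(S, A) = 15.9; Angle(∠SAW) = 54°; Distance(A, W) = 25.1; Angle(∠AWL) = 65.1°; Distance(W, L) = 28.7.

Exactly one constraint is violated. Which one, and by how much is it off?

Distance(W, L) = 28.7 — off by 5.50.

Z = (0.00, 0.00) ✓; ZD at -90.40° ✓; |ZD| = 10.10 ✓; ∠(ZD, DP) = 90.00° ✓; |DP| = 18.20 ✓; ∠(DP, PS) = 90.00° ✓; |PS| = 11.40 ✓; ∠(PS, SA) = 90.00° ✓; |SA| = 15.90 ✓; ∠SAW = 54.00° ✓; |AW| = 25.10 ✓; ∠AWL = 65.10° ✓; |WL| = 23.20 ✗.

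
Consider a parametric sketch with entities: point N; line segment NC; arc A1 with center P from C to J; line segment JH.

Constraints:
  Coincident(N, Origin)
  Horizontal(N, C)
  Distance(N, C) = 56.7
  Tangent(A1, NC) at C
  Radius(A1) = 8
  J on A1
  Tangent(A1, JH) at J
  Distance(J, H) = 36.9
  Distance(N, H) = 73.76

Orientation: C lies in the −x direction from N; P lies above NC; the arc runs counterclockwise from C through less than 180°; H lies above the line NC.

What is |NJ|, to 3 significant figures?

49.9

Checks: N.y = 0.00, C.y = 0.00 ✓; |PJ| = 8.000 ✓; ∠(PJ, JH) = 90.00° ✓; |JH| = 36.90 ✓; |NH| = 73.76 ✓.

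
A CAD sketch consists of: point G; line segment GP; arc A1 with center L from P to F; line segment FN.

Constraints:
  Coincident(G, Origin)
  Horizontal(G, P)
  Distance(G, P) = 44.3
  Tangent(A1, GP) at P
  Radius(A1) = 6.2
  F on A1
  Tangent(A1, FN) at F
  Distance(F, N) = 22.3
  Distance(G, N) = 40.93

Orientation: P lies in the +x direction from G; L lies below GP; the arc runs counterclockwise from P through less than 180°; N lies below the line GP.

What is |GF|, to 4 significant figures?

38.62

Checks: |LF| = 6.200 ✓; ∠(LF, FN) = 90.00° ✓; |FN| = 22.30 ✓; |GN| = 40.93 ✓.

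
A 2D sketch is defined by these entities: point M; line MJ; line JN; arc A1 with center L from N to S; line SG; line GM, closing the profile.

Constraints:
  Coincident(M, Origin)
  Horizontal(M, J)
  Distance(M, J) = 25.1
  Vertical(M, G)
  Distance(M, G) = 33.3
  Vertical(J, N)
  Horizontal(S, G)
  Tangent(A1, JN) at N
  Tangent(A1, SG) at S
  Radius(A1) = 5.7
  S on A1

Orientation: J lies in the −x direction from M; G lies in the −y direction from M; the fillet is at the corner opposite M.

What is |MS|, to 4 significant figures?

38.54

M is at the origin; M and J share the same y with |MJ| = 25.1 and J on the −x side, so J = (-25.10, 0.000). MG is vertical with |MG| = 33.3 and G on the −y side, so G = (0.000, -33.30). The virtual corner opposite M is at (-25.10, -33.30). Tangency of A1 to JN means the radius LN is perpendicular to JN and the tangent condition forces LS to be normal to SG, with radius 5.7, so the center L sits 5.7 in from both sides at L = (-19.40, -27.60). That places the tangent points at N = (-25.10, -27.60) on JN and S = (-19.40, -33.30) on SG. Then |MS| = |S − M| = 38.54.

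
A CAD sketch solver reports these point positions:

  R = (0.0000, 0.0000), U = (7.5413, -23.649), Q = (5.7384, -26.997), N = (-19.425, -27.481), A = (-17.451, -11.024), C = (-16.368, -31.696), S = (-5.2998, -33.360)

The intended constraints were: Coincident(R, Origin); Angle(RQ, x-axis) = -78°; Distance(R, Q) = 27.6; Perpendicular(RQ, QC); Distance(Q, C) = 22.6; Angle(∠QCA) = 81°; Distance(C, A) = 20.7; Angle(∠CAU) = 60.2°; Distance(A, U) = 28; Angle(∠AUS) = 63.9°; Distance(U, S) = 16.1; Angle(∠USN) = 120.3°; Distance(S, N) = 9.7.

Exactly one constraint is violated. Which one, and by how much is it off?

Distance(S, N) = 9.7 — off by 5.60.

R = (0.00, 0.00) ✓; RQ at -78.00° ✓; |RQ| = 27.60 ✓; ∠(RQ, QC) = 90.00° ✓; |QC| = 22.60 ✓; ∠QCA = 81.00° ✓; |CA| = 20.70 ✓; ∠CAU = 60.20° ✓; |AU| = 28.00 ✓; ∠AUS = 63.90° ✓; |US| = 16.10 ✓; ∠USN = 120.3° ✓; |SN| = 15.30 ✗.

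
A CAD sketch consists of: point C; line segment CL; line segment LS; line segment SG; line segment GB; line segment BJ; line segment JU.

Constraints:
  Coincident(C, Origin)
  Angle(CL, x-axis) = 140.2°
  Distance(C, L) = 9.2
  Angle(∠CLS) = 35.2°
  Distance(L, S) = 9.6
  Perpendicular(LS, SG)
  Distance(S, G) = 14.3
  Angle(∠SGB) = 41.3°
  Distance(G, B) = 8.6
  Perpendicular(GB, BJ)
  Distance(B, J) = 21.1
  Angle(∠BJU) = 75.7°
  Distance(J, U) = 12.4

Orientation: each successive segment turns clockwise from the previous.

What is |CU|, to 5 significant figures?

17.891

C is at the origin; CL runs at 140.2° with length 9.2, so L = (-7.0682, 5.8890). ∠CLS = 35.2° gives LS at -4.6000° from the x-axis; with |LS| = 9.6, S = (2.5009, 5.1191). The perpendicularity gives SG at right angles to LS, so SG runs at -94.600°; with |SG| = 14.3, G = (1.3540, -9.1348). ∠SGB = 41.3° gives GB at 126.70° from the x-axis; with |GB| = 8.6, B = (-3.7856, -2.2396). GB is perpendicular to BJ, so BJ runs at 36.700°; with |BJ| = 21.1, J = (13.132, 10.370). ∠BJU = 75.7° gives JU at -67.600° from the x-axis; with |JU| = 12.4, U = (17.857, -1.0940). Then |CU| = |U − C| = 17.891.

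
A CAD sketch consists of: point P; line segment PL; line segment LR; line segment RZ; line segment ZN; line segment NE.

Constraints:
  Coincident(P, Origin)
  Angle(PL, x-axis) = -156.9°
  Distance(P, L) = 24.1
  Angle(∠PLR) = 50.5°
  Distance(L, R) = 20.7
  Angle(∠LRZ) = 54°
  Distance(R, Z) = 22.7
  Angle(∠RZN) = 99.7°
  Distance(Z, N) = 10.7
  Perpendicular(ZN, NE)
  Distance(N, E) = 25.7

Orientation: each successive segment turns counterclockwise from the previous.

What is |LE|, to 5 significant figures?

13.131

P is at the origin; PL runs at -156.9° with length 24.1, so L = (-22.168, -9.4553). ∠PLR = 50.5° gives LR at -27.400° from the x-axis; with |LR| = 20.7, R = (-3.7899, -18.981). ∠LRZ = 54.0° gives RZ at 98.600° from the x-axis; with |RZ| = 22.7, Z = (-7.1844, 3.4633). ∠RZN = 99.7° gives ZN at 178.90° from the x-axis; with |ZN| = 10.7, N = (-17.882, 3.6687). The perpendicularity gives NE at right angles to ZN, so NE runs at -91.100°; with |NE| = 25.7, E = (-18.376, -22.027). Then |LE| = |E − L| = 13.131.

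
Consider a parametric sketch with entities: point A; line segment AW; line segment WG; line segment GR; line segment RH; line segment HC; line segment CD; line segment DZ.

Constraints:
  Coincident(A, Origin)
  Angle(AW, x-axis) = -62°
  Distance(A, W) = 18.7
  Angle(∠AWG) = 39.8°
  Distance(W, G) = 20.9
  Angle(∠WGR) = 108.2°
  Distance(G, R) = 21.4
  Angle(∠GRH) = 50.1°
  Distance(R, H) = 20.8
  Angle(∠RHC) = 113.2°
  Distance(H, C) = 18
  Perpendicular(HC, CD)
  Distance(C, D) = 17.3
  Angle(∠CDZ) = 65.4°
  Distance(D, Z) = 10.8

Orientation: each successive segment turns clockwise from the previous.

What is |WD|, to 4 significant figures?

25.74

∠RHC = 113.2° gives HC at -110.7° from the x-axis; with |HC| = 18.0, C = (-0.4539, -18.53). HC is perpendicular to CD, so CD runs at 159.3°; with |CD| = 17.3, D = (-16.64, -12.41). Then |WD| = |D − W| = 25.74.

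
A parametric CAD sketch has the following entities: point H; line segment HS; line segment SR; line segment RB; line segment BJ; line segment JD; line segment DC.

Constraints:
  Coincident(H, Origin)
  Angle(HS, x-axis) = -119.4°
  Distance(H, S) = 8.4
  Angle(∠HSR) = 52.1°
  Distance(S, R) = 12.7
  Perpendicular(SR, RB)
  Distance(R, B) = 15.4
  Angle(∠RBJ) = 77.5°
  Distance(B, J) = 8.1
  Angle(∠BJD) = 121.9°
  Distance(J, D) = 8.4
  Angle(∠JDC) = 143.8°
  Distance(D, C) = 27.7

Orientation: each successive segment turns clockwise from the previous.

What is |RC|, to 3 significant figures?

21.0

H is at the origin; HS runs at -119.4° with length 8.4, so S = (-4.12, -7.32). ∠HSR = 52.1° gives SR at 113° from the x-axis; with |SR| = 12.7, R = (-9.02, 4.40). SR ⟂ RB, so RB runs at 22.7°; with |RB| = 15.4, B = (5.18, 10.3). ∠RBJ = 77.5° gives BJ at -79.8° from the x-axis; with |BJ| = 8.1, J = (6.62, 2.37). ∠BJD = 121.9° gives JD at -138° from the x-axis; with |JD| = 8.4, D = (0.384, -3.26). ∠JDC = 143.8° gives DC at -174° from the x-axis; with |DC| = 27.7, C = (-27.2, -6.11). Then |RC| = |C − R| = 21.0.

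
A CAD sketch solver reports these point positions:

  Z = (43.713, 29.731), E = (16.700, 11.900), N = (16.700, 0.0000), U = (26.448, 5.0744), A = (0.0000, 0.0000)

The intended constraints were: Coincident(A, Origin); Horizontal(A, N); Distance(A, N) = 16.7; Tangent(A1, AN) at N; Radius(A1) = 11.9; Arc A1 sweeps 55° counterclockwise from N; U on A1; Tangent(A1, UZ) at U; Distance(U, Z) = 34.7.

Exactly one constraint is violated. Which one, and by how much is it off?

Distance(U, Z) = 34.7 — off by 4.60.

A = (0.00, 0.00) ✓; A.y = 0.00, N.y = 0.00 ✓; |AN| = 16.70 ✓; ∠(EN, NA) = 90.00° ✓; |EN| = 11.90 ✓; bearing(E→U) − bearing(E→N) = 55.00° ✓; |EU| = 11.90 ✓; ∠(EU, UZ) = 90.00° ✓; |UZ| = 30.10 ✗.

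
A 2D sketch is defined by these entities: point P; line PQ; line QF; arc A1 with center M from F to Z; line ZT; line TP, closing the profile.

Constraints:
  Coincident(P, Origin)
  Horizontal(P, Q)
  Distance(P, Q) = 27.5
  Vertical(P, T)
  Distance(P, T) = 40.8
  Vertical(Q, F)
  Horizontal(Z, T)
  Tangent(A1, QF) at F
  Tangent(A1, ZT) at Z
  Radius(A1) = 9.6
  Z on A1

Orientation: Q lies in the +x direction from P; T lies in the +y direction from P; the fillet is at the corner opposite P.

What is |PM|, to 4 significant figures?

35.97

PT is vertical with |PT| = 40.8 and T on the +y side, so T = (0.000, 40.80). The virtual corner opposite P is at (27.50, 40.80). Since A1 is tangent to QF there, MF ⟂ QF and since A1 is tangent to ZT there, MZ ⟂ ZT, with radius 9.6, so the center M sits 9.6 in from both sides at M = (17.90, 31.20). Then |PM| = |M − P| = 35.97.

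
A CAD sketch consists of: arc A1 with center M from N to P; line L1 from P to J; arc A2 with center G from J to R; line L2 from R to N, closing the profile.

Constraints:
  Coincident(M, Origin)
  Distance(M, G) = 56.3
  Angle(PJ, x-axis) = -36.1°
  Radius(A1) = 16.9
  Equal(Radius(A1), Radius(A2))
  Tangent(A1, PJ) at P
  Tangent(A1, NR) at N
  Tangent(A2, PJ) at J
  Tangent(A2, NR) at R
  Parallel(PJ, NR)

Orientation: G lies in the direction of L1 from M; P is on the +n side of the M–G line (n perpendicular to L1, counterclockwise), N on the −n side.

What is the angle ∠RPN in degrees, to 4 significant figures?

59.02°

Tangency of A1 to both parallel lines with radius 16.9 puts P and N at M ± 16.9·n: P = (9.957, 13.66), N = (-9.957, -13.66). Equal radii place J and R the same way about G: J = G + 16.9·n = (55.45, -19.52), R = G − 16.9·n = (35.53, -46.83). Then cos ∠RPN = PR·PN / (|PR||PN|), giving 59.02°.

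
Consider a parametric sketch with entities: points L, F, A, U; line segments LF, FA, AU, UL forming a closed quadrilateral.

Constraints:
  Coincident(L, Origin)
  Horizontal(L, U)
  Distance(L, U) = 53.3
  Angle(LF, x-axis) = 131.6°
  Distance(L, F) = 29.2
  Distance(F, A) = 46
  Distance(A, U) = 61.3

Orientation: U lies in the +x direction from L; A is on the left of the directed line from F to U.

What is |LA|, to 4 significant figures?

52.53

L is at the origin; L and U share the same y with |LU| = 53.3 and U in +x, so U = (53.3, 0). LF runs at 131.6° with |LF| = 29.2, so F = (-19.39, 21.84). A is determined by |FA| = 46.0 and |AU| = 61.3 together: it lies at the intersection of circle(F, 46.0) and circle(U, 61.3). With |FU| = 75.90, the foot of the radical line on FU is 27.13 from F and the perpendicular offset is √(46.0² − 27.13²) = 37.15. Taking the left-of-FU solution: A = (17.29, 49.61).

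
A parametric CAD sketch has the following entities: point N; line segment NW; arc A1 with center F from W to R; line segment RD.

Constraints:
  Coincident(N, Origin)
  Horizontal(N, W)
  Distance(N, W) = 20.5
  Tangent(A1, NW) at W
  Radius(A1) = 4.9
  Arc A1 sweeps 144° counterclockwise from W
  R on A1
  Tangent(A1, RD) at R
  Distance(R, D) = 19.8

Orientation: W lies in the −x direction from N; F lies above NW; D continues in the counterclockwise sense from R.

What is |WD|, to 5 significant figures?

24.351

On A1, W sits at bearing -90° from F; a 144° counterclockwise sweep puts R at bearing 54°, so R = F + 4.9·(cos 54°, sin 54°) = (-17.620, 8.8642). A1 meets RD tangentially, so FR is at right angles to RD, so RD runs along (−sin 54°, cos 54°); with |RD| = 19.8, D = (-33.638, 20.502). Then |WD| = |D − W| = 24.351.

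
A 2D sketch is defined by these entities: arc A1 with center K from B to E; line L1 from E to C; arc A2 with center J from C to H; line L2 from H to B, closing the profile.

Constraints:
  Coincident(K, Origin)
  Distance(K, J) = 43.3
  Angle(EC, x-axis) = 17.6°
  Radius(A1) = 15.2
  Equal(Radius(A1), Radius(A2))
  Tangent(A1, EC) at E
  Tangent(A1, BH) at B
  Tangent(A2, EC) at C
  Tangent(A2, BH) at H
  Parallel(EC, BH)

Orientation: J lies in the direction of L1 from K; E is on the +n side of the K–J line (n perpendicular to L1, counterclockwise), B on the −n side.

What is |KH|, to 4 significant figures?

45.89

The slot axis is L1's direction at 17.6°, so u = (cos 17.6°, sin 17.6°) = (0.9532, 0.3024) and n = (−sin 17.6°, cos 17.6°) = (-0.3024, 0.9532). K is at the origin and J lies 43.3 along u from K, so J = 43.3·u = (41.27, 13.09). Tangency of A1 to both parallel lines with radius 15.2 puts E and B at K ± 15.2·n: E = (-4.596, 14.49), B = (4.596, -14.49). Equal radii place C and H the same way about J: C = J + 15.2·n = (36.68, 27.58), H = J − 15.2·n = (45.87, -1.396). Then |KH| = |H − K| = 45.89.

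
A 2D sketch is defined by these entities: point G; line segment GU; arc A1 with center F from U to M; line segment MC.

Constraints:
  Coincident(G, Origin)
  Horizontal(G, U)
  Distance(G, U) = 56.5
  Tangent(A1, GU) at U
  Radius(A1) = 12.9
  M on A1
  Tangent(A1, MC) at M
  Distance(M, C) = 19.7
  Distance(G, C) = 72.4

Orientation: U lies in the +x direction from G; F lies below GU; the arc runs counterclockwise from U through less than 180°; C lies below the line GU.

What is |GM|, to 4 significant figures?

53.21

G is at the origin; GU is horizontal with |GU| = 56.5 and U on the +x side, so U = (56.50, 0.000). The tangent condition forces FU to be normal to GU, so F = U + (0, -12.9) = (56.50, -12.90). Since FM ⟂ MC (tangency), |FC| = √(12.9² + 19.7²) = 23.55 regardless of where M sits on A1. So C lies on both circle(G, 72.4) and circle(F, 23.55); the below-GU intersection is C = (63.10, -35.51). M is the foot of the tangent from C: M = (48.12, -22.71).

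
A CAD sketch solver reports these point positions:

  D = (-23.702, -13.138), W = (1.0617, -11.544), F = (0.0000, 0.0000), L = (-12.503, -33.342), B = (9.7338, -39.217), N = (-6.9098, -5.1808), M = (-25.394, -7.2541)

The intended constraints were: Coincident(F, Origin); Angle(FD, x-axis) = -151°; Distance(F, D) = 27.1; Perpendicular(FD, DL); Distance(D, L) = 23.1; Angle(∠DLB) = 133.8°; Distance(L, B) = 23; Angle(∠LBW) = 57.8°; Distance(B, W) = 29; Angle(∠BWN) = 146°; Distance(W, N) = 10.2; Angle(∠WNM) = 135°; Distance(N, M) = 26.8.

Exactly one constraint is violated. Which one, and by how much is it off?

Distance(N, M) = 26.8 — off by 8.20.

F = (0.00, 0.00) ✓; FD at -151.0° ✓; |FD| = 27.10 ✓; ∠(FD, DL) = 90.00° ✓; |DL| = 23.10 ✓; ∠DLB = 133.8° ✓; |LB| = 23.00 ✓; ∠LBW = 57.80° ✓; |BW| = 29.00 ✓; ∠BWN = 146.0° ✓; |WN| = 10.20 ✓; ∠WNM = 135.0° ✓; |NM| = 18.60 ✗.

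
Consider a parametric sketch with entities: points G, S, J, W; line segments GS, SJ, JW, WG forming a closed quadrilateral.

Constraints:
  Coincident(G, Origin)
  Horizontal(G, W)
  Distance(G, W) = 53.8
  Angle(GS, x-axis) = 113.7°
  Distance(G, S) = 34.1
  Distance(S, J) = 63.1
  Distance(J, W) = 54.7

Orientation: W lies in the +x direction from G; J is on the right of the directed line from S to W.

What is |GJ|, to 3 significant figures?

29.2

G is at the origin; G and W share the same y with |GW| = 53.8 and W in +x, so W = (53.8, 0). GS runs at 113.7° with |GS| = 34.1, so S = (-13.7, 31.2). J is determined by |SJ| = 63.1 and |JW| = 54.7 together: it lies at the intersection of circle(S, 63.1) and circle(W, 54.7). With |SW| = 74.4, the foot of the radical line on SW is 43.8 from S and the perpendicular offset is √(63.1² − 43.8²) = 45.4. Taking the right-of-SW solution: J = (7.03, -28.4).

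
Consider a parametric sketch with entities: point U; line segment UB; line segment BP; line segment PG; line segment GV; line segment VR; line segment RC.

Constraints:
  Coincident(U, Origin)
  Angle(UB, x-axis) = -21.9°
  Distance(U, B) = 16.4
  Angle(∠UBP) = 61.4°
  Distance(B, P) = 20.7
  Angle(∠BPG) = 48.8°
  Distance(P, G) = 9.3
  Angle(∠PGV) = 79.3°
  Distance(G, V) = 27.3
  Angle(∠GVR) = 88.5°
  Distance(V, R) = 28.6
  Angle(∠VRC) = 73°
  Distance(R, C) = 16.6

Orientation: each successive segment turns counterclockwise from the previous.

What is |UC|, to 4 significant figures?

35.45

∠GVR = 88.5° gives VR at 60.10° from the x-axis; with |VR| = 28.6, R = (44.13, 18.11). ∠VRC = 73.0° gives RC at 167.1° from the x-axis; with |RC| = 16.6, C = (27.94, 21.82). Then |UC| = |C − U| = 35.45.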